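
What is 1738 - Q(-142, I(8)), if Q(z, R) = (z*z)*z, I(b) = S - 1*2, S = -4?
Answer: 2865026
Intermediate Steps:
I(b) = -6 (I(b) = -4 - 1*2 = -4 - 2 = -6)
Q(z, R) = z³ (Q(z, R) = z²*z = z³)
1738 - Q(-142, I(8)) = 1738 - 1*(-142)³ = 1738 - 1*(-2863288) = 1738 + 2863288 = 2865026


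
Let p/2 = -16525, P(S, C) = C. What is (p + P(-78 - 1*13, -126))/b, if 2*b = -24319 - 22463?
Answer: 33176/23391 ≈ 1.4183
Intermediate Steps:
p = -33050 (p = 2*(-16525) = -33050)
b = -23391 (b = (-24319 - 22463)/2 = (½)*(-46782) = -23391)
(p + P(-78 - 1*13, -126))/b = (-33050 - 126)/(-23391) = -33176*(-1/23391) = 33176/23391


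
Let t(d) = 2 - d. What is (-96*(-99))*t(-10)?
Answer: 114048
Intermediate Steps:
(-96*(-99))*t(-10) = (-96*(-99))*(2 - 1*(-10)) = 9504*(2 + 10) = 9504*12 = 114048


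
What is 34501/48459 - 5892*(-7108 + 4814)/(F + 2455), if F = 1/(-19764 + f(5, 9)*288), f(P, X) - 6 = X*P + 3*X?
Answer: 60989141960669/11076225171 ≈ 5506.3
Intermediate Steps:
f(P, X) = 6 + 3*X + P*X (f(P, X) = 6 + (X*P + 3*X) = 6 + (P*X + 3*X) = 6 + (3*X + P*X) = 6 + 3*X + P*X)
F = 1/2700 (F = 1/(-19764 + (6 + 3*9 + 5*9)*288) = 1/(-19764 + (6 + 27 + 45)*288) = 1/(-19764 + 78*288) = 1/(-19764 + 22464) = 1/2700 ≈ 0.00037037)
34501/48459 - 5892*(-7108 + 4814)/(F + 2455) = 34501/48459 - 5892*(-7108 + 4814)/(1/2700 + 2455) = 34501*(1/48459) - 5892/((6628501/2700)/(-2294)) = 34501/48459 - 5892/((6628501/2700)*(-1/2294)) = 34501/48459 - 5892/(-6628501/6193800) = 34501/48459 - 5892*(-6193800/6628501) = 34501/48459 + 36493869600/6628501 = 60989141960669/11076225171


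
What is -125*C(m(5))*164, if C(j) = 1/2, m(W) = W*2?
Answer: -10250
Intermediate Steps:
m(W) = 2*W
C(j) = ½
-125*C(m(5))*164 = -125*½*164 = -125/2*164 = -10250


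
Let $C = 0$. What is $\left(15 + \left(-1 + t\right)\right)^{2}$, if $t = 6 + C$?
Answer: $400$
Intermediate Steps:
$t = 6$ ($t = 6 + 0 = 6$)
$\left(15 + \left(-1 + t\right)\right)^{2} = \left(15 + \left(-1 + 6\right)\right)^{2} = \left(15 + 5\right)^{2} = 20^{2} = 400$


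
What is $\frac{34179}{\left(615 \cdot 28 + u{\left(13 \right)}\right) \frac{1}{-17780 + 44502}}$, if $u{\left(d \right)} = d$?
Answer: $\frac{913331238}{17233} \approx 52999.0$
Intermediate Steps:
$\frac{34179}{\left(615 \cdot 28 + u{\left(13 \right)}\right) \frac{1}{-17780 + 44502}} = \frac{34179}{\left(615 \cdot 28 + 13\right) \frac{1}{-17780 + 44502}} = \frac{34179}{\left(17220 + 13\right) \frac{1}{26722}} = \frac{34179}{17233 \cdot \frac{1}{26722}} = \frac{34179}{\frac{17233}{26722}} = 34179 \cdot \frac{26722}{17233} = \frac{913331238}{17233}$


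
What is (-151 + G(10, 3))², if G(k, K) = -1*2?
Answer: 23409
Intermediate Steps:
G(k, K) = -2
(-151 + G(10, 3))² = (-151 - 2)² = (-153)² = 23409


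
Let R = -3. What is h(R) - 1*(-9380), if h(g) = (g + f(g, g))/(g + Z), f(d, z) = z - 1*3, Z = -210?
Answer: 665983/71 ≈ 9380.0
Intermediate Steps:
f(d, z) = -3 + z (f(d, z) = z - 3 = -3 + z)
h(g) = (-3 + 2*g)/(-210 + g) (h(g) = (g + (-3 + g))/(g - 210) = (-3 + 2*g)/(-210 + g))
h(R) - 1*(-9380) = (-3 + 2*(-3))/(-210 - 3) - 1*(-9380) = (-3 - 6)/(-213) + 9380 = -1/213*(-9) + 9380 = 3/71 + 9380 = 665983/71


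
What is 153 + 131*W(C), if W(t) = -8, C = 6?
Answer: -895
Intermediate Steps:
153 + 131*W(C) = 153 + 131*(-8) = 153 - 1048 = -895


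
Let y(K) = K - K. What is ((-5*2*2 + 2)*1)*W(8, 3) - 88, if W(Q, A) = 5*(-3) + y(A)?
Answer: 182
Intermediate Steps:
y(K) = 0
W(Q, A) = -15 (W(Q, A) = 5*(-3) + 0 = -15 + 0 = -15)
((-5*2*2 + 2)*1)*W(8, 3) - 88 = ((-5*2*2 + 2)*1)*(-15) - 88 = ((-10*2 + 2)*1)*(-15) - 88 = ((-20 + 2)*1)*(-15) - 88 = -18*1*(-15) - 88 = -18*(-15) - 88 = 270 - 88 = 182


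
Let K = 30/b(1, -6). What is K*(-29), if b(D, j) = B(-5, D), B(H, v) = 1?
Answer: -870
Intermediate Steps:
b(D, j) = 1
K = 30 (K = 30/1 = 30*1 = 30)
K*(-29) = 30*(-29) = -870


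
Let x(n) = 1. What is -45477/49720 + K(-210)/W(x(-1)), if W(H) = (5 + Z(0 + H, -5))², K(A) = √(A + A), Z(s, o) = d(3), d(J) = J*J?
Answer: -45477/49720 + I*√105/98 ≈ -0.91466 + 0.10456*I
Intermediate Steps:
d(J) = J²
Z(s, o) = 9 (Z(s, o) = 3² = 9)
K(A) = √2*√A (K(A) = √(2*A) = √2*√A)
W(H) = 196 (W(H) = (5 + 9)² = 14² = 196)
-45477/49720 + K(-210)/W(x(-1)) = -45477/49720 + (√2*√(-210))/196 = -45477*1/49720 + (√2*(I*√210))*(1/196) = -45477/49720 + (2*I*√105)*(1/196) = -45477/49720 + I*√105/98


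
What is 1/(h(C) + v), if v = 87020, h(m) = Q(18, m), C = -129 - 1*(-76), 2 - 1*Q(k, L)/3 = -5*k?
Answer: 1/87296 ≈ 1.1455e-5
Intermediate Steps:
Q(k, L) = 6 + 15*k (Q(k, L) = 6 - (-15)*k = 6 + 15*k)
C = -53 (C = -129 + 76 = -53)
h(m) = 276 (h(m) = 6 + 15*18 = 6 + 270 = 276)
1/(h(C) + v) = 1/(276 + 87020) = 1/87296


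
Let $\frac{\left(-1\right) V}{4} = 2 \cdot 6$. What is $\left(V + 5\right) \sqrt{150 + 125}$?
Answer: $- 215 \sqrt{11} \approx -713.07$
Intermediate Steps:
$V = -48$ ($V = - 4 \cdot 2 \cdot 6 = \left(-4\right) 12 = -48$)
$\left(V + 5\right) \sqrt{150 + 125} = \left(-48 + 5\right) \sqrt{150 + 125} = - 43 \sqrt{275} = - 43 \cdot 5 \sqrt{11} = - 215 \sqrt{11}$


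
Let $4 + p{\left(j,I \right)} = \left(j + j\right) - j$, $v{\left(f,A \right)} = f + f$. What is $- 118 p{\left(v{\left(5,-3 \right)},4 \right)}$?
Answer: $-708$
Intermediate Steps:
$v{\left(f,A \right)} = 2 f$
$p{\left(j,I \right)} = -4 + j$ ($p{\left(j,I \right)} = -4 + \left(\left(j + j\right) - j\right) = -4 + \left(2 j - j\right) = -4 + j$)
$- 118 p{\left(v{\left(5,-3 \right)},4 \right)} = - 118 \left(-4 + 2 \cdot 5\right) = - 118 \left(-4 + 10\right) = \left(-118\right) 6 = -708$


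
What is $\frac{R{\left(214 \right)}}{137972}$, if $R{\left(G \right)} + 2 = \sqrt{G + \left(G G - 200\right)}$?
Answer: $- \frac{1}{68986} + \frac{3 \sqrt{5090}}{137972} \approx 0.0015368$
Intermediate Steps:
$R{\left(G \right)} = -2 + \sqrt{-200 + G + G^{2}}$ ($R{\left(G \right)} = -2 + \sqrt{G + \left(G G - 200\right)} = -2 + \sqrt{G + \left(G^{2} - 200\right)} = -2 + \sqrt{G + \left(-200 + G^{2}\right)} = -2 + \sqrt{-200 + G + G^{2}}$)
$\frac{R{\left(214 \right)}}{137972} = \frac{-2 + \sqrt{-200 + 214 + 214^{2}}}{137972} = \left(-2 + \sqrt{-200 + 214 + 45796}\right) \frac{1}{137972} = \left(-2 + \sqrt{45810}\right) \frac{1}{137972} = \left(-2 + 3 \sqrt{5090}\right) \frac{1}{137972} = - \frac{1}{68986} + \frac{3 \sqrt{5090}}{137972}$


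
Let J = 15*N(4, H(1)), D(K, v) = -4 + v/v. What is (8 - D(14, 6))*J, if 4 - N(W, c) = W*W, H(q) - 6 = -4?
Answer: -1980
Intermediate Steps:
H(q) = 2 (H(q) = 6 - 4 = 2)
D(K, v) = -3 (D(K, v) = -4 + 1 = -3)
N(W, c) = 4 - W² (N(W, c) = 4 - W*W = 4 - W²)
J = -180 (J = 15*(4 - 1*4²) = 15*(4 - 1*16) = 15*(4 - 16) = 15*(-12) = -180)
(8 - D(14, 6))*J = (8 - 1*(-3))*(-180) = (8 + 3)*(-180) = 11*(-180) = -1980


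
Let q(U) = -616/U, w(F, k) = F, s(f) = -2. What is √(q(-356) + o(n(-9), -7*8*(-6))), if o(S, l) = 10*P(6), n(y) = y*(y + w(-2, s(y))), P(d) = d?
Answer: √488966/89 ≈ 7.8569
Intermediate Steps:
n(y) = y*(-2 + y) (n(y) = y*(y - 2) = y*(-2 + y))
o(S, l) = 60 (o(S, l) = 10*6 = 60)
√(q(-356) + o(n(-9), -7*8*(-6))) = √(-616/(-356) + 60) = √(-616*(-1/356) + 60) = √(154/89 + 60) = √(5494/89) = √488966/89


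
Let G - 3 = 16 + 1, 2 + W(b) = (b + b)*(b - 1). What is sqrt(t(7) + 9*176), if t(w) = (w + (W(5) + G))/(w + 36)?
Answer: sqrt(2931611)/43 ≈ 39.818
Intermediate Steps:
W(b) = -2 + 2*b*(-1 + b) (W(b) = -2 + (b + b)*(b - 1) = -2 + (2*b)*(-1 + b) = -2 + 2*b*(-1 + b))
G = 20 (G = 3 + (16 + 1) = 3 + 17 = 20)
t(w) = (58 + w)/(36 + w) (t(w) = (w + ((-2 - 2*5 + 2*5**2) + 20))/(w + 36) = (w + ((-2 - 10 + 2*25) + 20))/(36 + w) = (w + ((-2 - 10 + 50) + 20))/(36 + w) = (w + (38 + 20))/(36 + w) = (w + 58)/(36 + w) = (58 + w)/(36 + w))
sqrt(t(7) + 9*176) = sqrt((58 + 7)/(36 + 7) + 9*176) = sqrt(65/43 + 1584) = sqrt(68177/43) = sqrt(2931611)/43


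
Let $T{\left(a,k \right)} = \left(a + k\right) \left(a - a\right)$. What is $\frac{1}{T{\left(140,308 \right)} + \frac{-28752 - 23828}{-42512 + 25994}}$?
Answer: $\frac{8259}{26290} \approx 0.31415$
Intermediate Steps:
$T{\left(a,k \right)} = 0$ ($T{\left(a,k \right)} = \left(a + k\right) 0 = 0$)
$\frac{1}{T{\left(140,308 \right)} + \frac{-28752 - 23828}{-42512 + 25994}} = \frac{1}{0 + \frac{-28752 - 23828}{-42512 + 25994}} = \frac{1}{0 - \frac{52580}{-16518}} = \frac{1}{0 - - \frac{26290}{8259}} = \frac{1}{0 + \frac{26290}{8259}} = \frac{1}{\frac{26290}{8259}} = \frac{8259}{26290}$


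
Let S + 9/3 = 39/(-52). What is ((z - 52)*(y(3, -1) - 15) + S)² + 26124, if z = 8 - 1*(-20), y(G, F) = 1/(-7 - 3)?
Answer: 61901529/400 ≈ 1.5475e+5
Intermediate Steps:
y(G, F) = -⅒ (y(G, F) = 1/(-10) = -⅒)
z = 28 (z = 8 + 20 = 28)
S = -15/4 (S = -3 + 39/(-52) = -3 + 39*(-1/52) = -3 - ¾ = -15/4 ≈ -3.7500)
((z - 52)*(y(3, -1) - 15) + S)² + 26124 = ((28 - 52)*(-⅒ - 15) - 15/4)² + 26124 = (-24*(-151/10) - 15/4)² + 26124 = (1812/5 - 15/4)² + 26124 = (7173/20)² + 26124 = 51451929/400 + 26124 = 61901529/400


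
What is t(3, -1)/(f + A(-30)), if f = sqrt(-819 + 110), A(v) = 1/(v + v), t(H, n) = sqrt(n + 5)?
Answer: -120/2552401 - 7200*I*sqrt(709)/2552401 ≈ -4.7015e-5 - 0.075112*I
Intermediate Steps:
t(H, n) = sqrt(5 + n)
A(v) = 1/(2*v)
f = I*sqrt(709) (f = sqrt(-709) = I*sqrt(709) ≈ 26.627*I)
t(3, -1)/(f + A(-30)) = sqrt(5 - 1)/(I*sqrt(709) + (1/2)/(-30)) = sqrt(4)/(I*sqrt(709) + (1/2)*(-1/30)) = 2/(I*sqrt(709) - 1/60) = 2/(-1/60 + I*sqrt(709))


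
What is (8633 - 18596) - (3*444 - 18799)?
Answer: 7504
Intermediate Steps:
(8633 - 18596) - (3*444 - 18799) = -9963 - (1332 - 18799) = -9963 - 1*(-17467) = -9963 + 17467 = 7504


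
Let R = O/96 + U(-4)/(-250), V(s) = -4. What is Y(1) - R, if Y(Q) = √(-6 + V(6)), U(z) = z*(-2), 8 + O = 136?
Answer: -488/375 + I*√10 ≈ -1.3013 + 3.1623*I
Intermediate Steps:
O = 128 (O = -8 + 136 = 128)
U(z) = -2*z
Y(Q) = I*√10 (Y(Q) = √(-6 - 4) = √(-10) = I*√10)
R = 488/375 (R = 128/96 - 2*(-4)/(-250) = 128*(1/96) + 8*(-1/250) = 4/3 - 4/125 = 488/375 ≈ 1.3013)
Y(1) - R = I*√10 - 1*488/375 = I*√10 - 488/375 = -488/375 + I*√10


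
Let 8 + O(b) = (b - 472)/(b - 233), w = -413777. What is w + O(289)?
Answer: -23172143/56 ≈ -4.1379e+5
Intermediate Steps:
O(b) = -8 + (-472 + b)/(-233 + b) (O(b) = -8 + (b - 472)/(b - 233) = -8 + (-472 + b)/(-233 + b))
w + O(289) = -413777 + (1392 - 7*289)/(-233 + 289) = -413777 + (1392 - 2023)/56 = -413777 + (1/56)*(-631) = -413777 - 631/56 = -23172143/56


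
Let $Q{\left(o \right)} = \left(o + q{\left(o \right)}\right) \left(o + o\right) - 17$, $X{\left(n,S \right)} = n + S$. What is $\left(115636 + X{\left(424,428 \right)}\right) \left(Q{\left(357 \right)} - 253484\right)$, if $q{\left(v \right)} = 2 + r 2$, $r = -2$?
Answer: $-3611128$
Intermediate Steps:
$q{\left(v \right)} = -2$ ($q{\left(v \right)} = 2 - 4 = -2$)
$X{\left(n,S \right)} = S + n$
$Q{\left(o \right)} = -17 + 2 o \left(-2 + o\right)$ ($Q{\left(o \right)} = \left(o - 2\right) \left(o + o\right) - 17 = \left(-2 + o\right) 2 o - 17 = 2 o \left(-2 + o\right) - 17 = -17 + 2 o \left(-2 + o\right)$)
$\left(115636 + X{\left(424,428 \right)}\right) \left(Q{\left(357 \right)} - 253484\right) = \left(115636 + \left(428 + 424\right)\right) \left(\left(-17 - 1428 + 2 \cdot 357^{2}\right) - 253484\right) = \left(115636 + 852\right) \left(\left(-17 - 1428 + 2 \cdot 127449\right) - 253484\right) = 116488 \left(\left(-17 - 1428 + 254898\right) - 253484\right) = 116488 \left(253453 - 253484\right) = 116488 \left(-31\right) = -3611128$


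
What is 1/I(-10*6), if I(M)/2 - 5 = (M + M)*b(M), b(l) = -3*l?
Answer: -1/43190 ≈ -2.3153e-5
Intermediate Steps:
I(M) = 10 - 12*M² (I(M) = 10 + 2*((M + M)*(-3*M)) = 10 + 2*((2*M)*(-3*M)) = 10 + 2*(-6*M²) = 10 - 12*M²)
1/I(-10*6) = 1/(10 - 12*(-10*6)²) = 1/(10 - 12*(-60)²) = 1/(10 - 12*3600) = 1/(10 - 43200) = 1/(-43190) = -1/43190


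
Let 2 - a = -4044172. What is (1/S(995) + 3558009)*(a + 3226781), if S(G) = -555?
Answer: 2871583688019854/111 ≈ 2.5870e+13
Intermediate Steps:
a = 4044174 (a = 2 - 1*(-4044172) = 2 + 4044172 = 4044174)
(1/S(995) + 3558009)*(a + 3226781) = (1/(-555) + 3558009)*(4044174 + 3226781) = (-1/555 + 3558009)*7270955 = (1974694994/555)*7270955 = 2871583688019854/111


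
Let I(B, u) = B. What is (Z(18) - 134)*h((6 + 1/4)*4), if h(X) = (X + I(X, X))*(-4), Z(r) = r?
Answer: 23200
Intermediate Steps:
h(X) = -8*X (h(X) = (X + X)*(-4) = (2*X)*(-4) = -8*X)
(Z(18) - 134)*h((6 + 1/4)*4) = (18 - 134)*(-8*(6 + 1/4)*4) = -(-928)*(6 + ¼)*4 = -(-928)*(25/4)*4 = -(-928)*25 = -116*(-200) = 23200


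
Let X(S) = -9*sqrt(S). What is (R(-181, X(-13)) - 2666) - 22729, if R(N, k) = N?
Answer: -25576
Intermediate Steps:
(R(-181, X(-13)) - 2666) - 22729 = (-181 - 2666) - 22729 = -2847 - 22729 = -25576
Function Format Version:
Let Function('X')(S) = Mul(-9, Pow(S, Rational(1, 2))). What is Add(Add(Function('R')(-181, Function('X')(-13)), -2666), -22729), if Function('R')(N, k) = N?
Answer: -25576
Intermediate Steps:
Add(Add(Function('R')(-181, Function('X')(-13)), -2666), -22729) = Add(Add(-181, -2666), -22729) = Add(-2847, -22729) = -25576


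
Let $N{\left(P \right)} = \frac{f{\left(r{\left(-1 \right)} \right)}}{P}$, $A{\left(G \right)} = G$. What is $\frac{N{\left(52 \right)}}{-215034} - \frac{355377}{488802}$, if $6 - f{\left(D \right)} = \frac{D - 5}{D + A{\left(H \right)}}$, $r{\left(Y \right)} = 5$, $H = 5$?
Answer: $- \frac{110381836093}{151824182276} \approx -0.72704$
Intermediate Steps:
$f{\left(D \right)} = 6 - \frac{-5 + D}{5 + D}$ ($f{\left(D \right)} = 6 - \frac{D - 5}{D + 5} = 6 - \frac{-5 + D}{5 + D}$)
$N{\left(P \right)} = \frac{6}{P}$ ($N{\left(P \right)} = \frac{5 \frac{1}{5 + 5} \left(7 + 5\right)}{P} = \frac{5 \cdot \frac{1}{10} \cdot 12}{P} = \frac{1}{P} 6 = \frac{6}{P}$)
$\frac{N{\left(52 \right)}}{-215034} - \frac{355377}{488802} = \frac{6 \cdot \frac{1}{52}}{-215034} - \frac{355377}{488802} = 6 \cdot \frac{1}{52} \left(- \frac{1}{215034}\right) - \frac{118459}{162934} = \frac{3}{26} \left(- \frac{1}{215034}\right) - \frac{118459}{162934} = - \frac{1}{1863628} - \frac{118459}{162934} = - \frac{110381836093}{151824182276}$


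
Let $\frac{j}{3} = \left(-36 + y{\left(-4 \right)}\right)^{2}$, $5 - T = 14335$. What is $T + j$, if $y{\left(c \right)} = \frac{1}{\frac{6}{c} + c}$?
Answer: $- \frac{1258718}{121} \approx -10403.0$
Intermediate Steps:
$y{\left(c \right)} = \frac{1}{c + \frac{6}{c}}$
$T = -14330$ ($T = 5 - 14335 = -14330$)
$j = \frac{475212}{121}$ ($j = 3 \left(-36 - \frac{4}{6 + \left(-4\right)^{2}}\right)^{2} = 3 \left(-36 - \frac{4}{6 + 16}\right)^{2} = 3 \left(-36 - \frac{4}{22}\right)^{2} = 3 \left(-36 - \frac{2}{11}\right)^{2} = 3 \left(- \frac{398}{11}\right)^{2} = 3 \cdot \frac{158404}{121} = \frac{475212}{121} \approx 3927.4$)
$T + j = -14330 + \frac{475212}{121} = - \frac{1258718}{121}$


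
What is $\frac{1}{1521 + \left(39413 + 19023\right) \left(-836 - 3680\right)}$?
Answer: $- \frac{1}{263895455} \approx -3.7894 \cdot 10^{-9}$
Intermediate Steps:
$\frac{1}{1521 + \left(39413 + 19023\right) \left(-836 - 3680\right)} = \frac{1}{1521 + 58436 \left(-4516\right)} = \frac{1}{1521 - 263896976} = \frac{1}{-263895455} = - \frac{1}{263895455}$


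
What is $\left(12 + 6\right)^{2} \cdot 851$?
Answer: $275724$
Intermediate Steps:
$\left(12 + 6\right)^{2} \cdot 851 = 18^{2} \cdot 851 = 324 \cdot 851 = 275724$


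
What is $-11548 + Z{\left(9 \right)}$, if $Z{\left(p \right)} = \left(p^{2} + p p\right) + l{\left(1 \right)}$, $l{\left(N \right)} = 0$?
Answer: $-11386$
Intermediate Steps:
$Z{\left(p \right)} = 2 p^{2}$ ($Z{\left(p \right)} = \left(p^{2} + p p\right) + 0 = \left(p^{2} + p^{2}\right) + 0 = 2 p^{2} + 0 = 2 p^{2}$)
$-11548 + Z{\left(9 \right)} = -11548 + 2 \cdot 9^{2} = -11548 + 2 \cdot 81 = -11548 + 162 = -11386$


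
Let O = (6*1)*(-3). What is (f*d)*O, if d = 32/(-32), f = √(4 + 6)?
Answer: 18*√10 ≈ 56.921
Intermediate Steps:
O = -18 (O = 6*(-3) = -18)
f = √10 ≈ 3.1623
d = -1 (d = 32*(-1/32) = -1)
(f*d)*O = (√10*(-1))*(-18) = -√10*(-18) = 18*√10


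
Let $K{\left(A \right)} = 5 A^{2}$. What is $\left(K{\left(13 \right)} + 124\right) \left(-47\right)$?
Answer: $-45543$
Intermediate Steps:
$\left(K{\left(13 \right)} + 124\right) \left(-47\right) = \left(5 \cdot 13^{2} + 124\right) \left(-47\right) = \left(5 \cdot 169 + 124\right) \left(-47\right) = \left(845 + 124\right) \left(-47\right) = 969 \left(-47\right) = -45543$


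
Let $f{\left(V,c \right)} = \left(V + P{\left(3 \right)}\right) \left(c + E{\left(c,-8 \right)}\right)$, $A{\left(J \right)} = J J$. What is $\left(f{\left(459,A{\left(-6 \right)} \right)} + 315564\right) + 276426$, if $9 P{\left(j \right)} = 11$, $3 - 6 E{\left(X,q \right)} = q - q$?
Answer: $\frac{5479093}{9} \approx 6.0879 \cdot 10^{5}$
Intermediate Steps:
$E{\left(X,q \right)} = \frac{1}{2}$ ($E{\left(X,q \right)} = \frac{1}{2} - \frac{q - q}{6} = \frac{1}{2} - 0 = \frac{1}{2} + 0 = \frac{1}{2}$)
$P{\left(j \right)} = \frac{11}{9}$ ($P{\left(j \right)} = \frac{1}{9} \cdot 11 = \frac{11}{9}$)
$A{\left(J \right)} = J^{2}$
$f{\left(V,c \right)} = \left(\frac{1}{2} + c\right) \left(\frac{11}{9} + V\right)$ ($f{\left(V,c \right)} = \left(V + \frac{11}{9}\right) \left(c + \frac{1}{2}\right) = \left(\frac{11}{9} + V\right) \left(\frac{1}{2} + c\right) = \left(\frac{1}{2} + c\right) \left(\frac{11}{9} + V\right)$)
$\left(f{\left(459,A{\left(-6 \right)} \right)} + 315564\right) + 276426 = \left(\left(\frac{11}{18} + \frac{1}{2} \cdot 459 + \frac{11 \left(-6\right)^{2}}{9} + 459 \left(-6\right)^{2}\right) + 315564\right) + 276426 = \left(\left(\frac{11}{18} + \frac{459}{2} + \frac{11}{9} \cdot 36 + 459 \cdot 36\right) + 315564\right) + 276426 = \left(\left(\frac{11}{18} + \frac{459}{2} + 44 + 16524\right) + 315564\right) + 276426 = \left(\frac{151183}{9} + 315564\right) + 276426 = \frac{2991259}{9} + 276426 = \frac{5479093}{9}$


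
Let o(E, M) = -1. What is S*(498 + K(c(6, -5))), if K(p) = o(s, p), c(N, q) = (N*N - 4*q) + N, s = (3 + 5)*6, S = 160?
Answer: 79520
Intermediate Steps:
s = 48 (s = 8*6 = 48)
c(N, q) = N + N**2 - 4*q (c(N, q) = (N**2 - 4*q) + N = N + N**2 - 4*q)
K(p) = -1
S*(498 + K(c(6, -5))) = 160*(498 - 1) = 160*497 = 79520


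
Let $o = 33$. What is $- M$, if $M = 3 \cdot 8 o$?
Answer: $-792$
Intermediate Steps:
$M = 792$ ($M = 3 \cdot 8 \cdot 33 = 24 \cdot 33 = 792$)
$- M = \left(-1\right) 792 = -792$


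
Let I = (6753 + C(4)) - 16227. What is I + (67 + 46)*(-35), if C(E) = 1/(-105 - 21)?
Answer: -1692055/126 ≈ -13429.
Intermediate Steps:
C(E) = -1/126 (C(E) = 1/(-126) = -1/126)
I = -1193725/126 (I = (6753 - 1/126) - 16227 = 850877/126 - 16227 = -1193725/126 ≈ -9474.0)
I + (67 + 46)*(-35) = -1193725/126 + (67 + 46)*(-35) = -1193725/126 + 113*(-35) = -1193725/126 - 3955 = -1692055/126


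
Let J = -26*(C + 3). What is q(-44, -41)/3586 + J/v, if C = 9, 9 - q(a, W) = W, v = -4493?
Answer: 671741/8055949 ≈ 0.083385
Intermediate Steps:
q(a, W) = 9 - W
J = -312 (J = -26*(9 + 3) = -26*12 = -312)
q(-44, -41)/3586 + J/v = (9 - 1*(-41))/3586 - 312/(-4493) = (9 + 41)*(1/3586) - 312*(-1/4493) = 50*(1/3586) + 312/4493 = 25/1793 + 312/4493 = 671741/8055949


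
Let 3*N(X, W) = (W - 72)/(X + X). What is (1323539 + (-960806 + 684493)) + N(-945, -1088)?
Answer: 593777258/567 ≈ 1.0472e+6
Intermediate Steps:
N(X, W) = (-72 + W)/(6*X) (N(X, W) = ((W - 72)/(X + X))/3 = ((-72 + W)/((2*X)))/3 = ((-72 + W)*(1/(2*X)))/3 = ((-72 + W)/(2*X))/3 = (-72 + W)/(6*X))
(1323539 + (-960806 + 684493)) + N(-945, -1088) = (1323539 + (-960806 + 684493)) + (⅙)*(-72 - 1088)/(-945) = (1323539 - 276313) + (⅙)*(-1/945)*(-1160) = 1047226 + 116/567 = 593777258/567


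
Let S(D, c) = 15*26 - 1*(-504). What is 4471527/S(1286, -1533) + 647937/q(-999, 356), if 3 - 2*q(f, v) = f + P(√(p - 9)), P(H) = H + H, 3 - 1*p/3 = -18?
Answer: 52308273361/8309134 + 215979*√6/27883 ≈ 6314.3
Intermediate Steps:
p = 63 (p = 9 - 3*(-18) = 9 + 54 = 63)
S(D, c) = 894 (S(D, c) = 390 + 504 = 894)
P(H) = 2*H
q(f, v) = 3/2 - 3*√6 - f/2 (q(f, v) = 3/2 - (f + 2*√(63 - 9))/2 = 3/2 - (f + 2*√54)/2 = 3/2 - (f + 2*(3*√6))/2 = 3/2 - (f + 6*√6)/2 = 3/2 + (-3*√6 - f/2) = 3/2 - 3*√6 - f/2)
4471527/S(1286, -1533) + 647937/q(-999, 356) = 4471527/894 + 647937/(3/2 - 3*√6 - ½*(-999)) = 4471527*(1/894) + 647937/(3/2 - 3*√6 + 999/2) = 1490509/298 + 647937/(501 - 3*√6)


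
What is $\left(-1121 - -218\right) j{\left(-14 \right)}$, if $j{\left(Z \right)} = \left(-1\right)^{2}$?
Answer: $-903$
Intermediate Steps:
$j{\left(Z \right)} = 1$
$\left(-1121 - -218\right) j{\left(-14 \right)} = \left(-1121 - -218\right) 1 = \left(-1121 + 218\right) 1 = \left(-903\right) 1 = -903$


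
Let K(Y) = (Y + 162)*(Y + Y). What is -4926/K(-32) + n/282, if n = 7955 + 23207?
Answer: 65164243/586560 ≈ 111.10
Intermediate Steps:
n = 31162
K(Y) = 2*Y*(162 + Y) (K(Y) = (162 + Y)*(2*Y) = 2*Y*(162 + Y))
-4926/K(-32) + n/282 = -4926*(-1/(64*(162 - 32))) + 31162/282 = -4926/(2*(-32)*130) + 31162*(1/282) = -4926/(-8320) + 15581/141 = -4926*(-1/8320) + 15581/141 = 2463/4160 + 15581/141 = 65164243/586560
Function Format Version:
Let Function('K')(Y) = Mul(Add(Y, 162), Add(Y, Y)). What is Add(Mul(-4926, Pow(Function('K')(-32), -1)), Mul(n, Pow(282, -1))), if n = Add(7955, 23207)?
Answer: Rational(65164243, 586560) ≈ 111.10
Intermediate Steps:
n = 31162
Function('K')(Y) = Mul(2, Y, Add(162, Y)) (Function('K')(Y) = Mul(Add(162, Y), Mul(2, Y)) = Mul(2, Y, Add(162, Y)))
Add(Mul(-4926, Pow(Function('K')(-32), -1)), Mul(n, Pow(282, -1))) = Add(Mul(-4926, Pow(Mul(2, -32, Add(162, -32)), -1)), Mul(31162, Pow(282, -1))) = Add(Mul(-4926, Pow(Mul(2, -32, 130), -1)), Mul(31162, Rational(1, 282))) = Add(Mul(-4926, Pow(-8320, -1)), Rational(15581, 141)) = Add(Mul(-4926, Rational(-1, 8320)), Rational(15581, 141)) = Add(Rational(2463, 4160), Rational(15581, 141)) = Rational(65164243, 586560)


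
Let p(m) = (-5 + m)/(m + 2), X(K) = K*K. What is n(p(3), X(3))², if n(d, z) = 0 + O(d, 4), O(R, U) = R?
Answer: 4/25 ≈ 0.16000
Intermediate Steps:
X(K) = K²
p(m) = (-5 + m)/(2 + m)
n(d, z) = d (n(d, z) = 0 + d = d)
n(p(3), X(3))² = ((-5 + 3)/(2 + 3))² = (-2/5)² = ((⅕)*(-2))² = (-⅖)² = 4/25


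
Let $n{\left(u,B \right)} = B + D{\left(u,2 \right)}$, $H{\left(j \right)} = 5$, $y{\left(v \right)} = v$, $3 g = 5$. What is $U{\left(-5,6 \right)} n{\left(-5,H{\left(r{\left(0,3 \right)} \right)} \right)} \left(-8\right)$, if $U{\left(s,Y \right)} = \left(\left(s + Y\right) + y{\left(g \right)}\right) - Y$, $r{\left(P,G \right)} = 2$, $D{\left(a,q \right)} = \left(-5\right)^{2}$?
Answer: $800$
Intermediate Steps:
$g = \frac{5}{3}$ ($g = \frac{1}{3} \cdot 5 = \frac{5}{3} \approx 1.6667$)
$D{\left(a,q \right)} = 25$
$n{\left(u,B \right)} = 25 + B$ ($n{\left(u,B \right)} = B + 25 = 25 + B$)
$U{\left(s,Y \right)} = \frac{5}{3} + s$ ($U{\left(s,Y \right)} = \left(\left(s + Y\right) + \frac{5}{3}\right) - Y = \left(\left(Y + s\right) + \frac{5}{3}\right) - Y = \left(\frac{5}{3} + Y + s\right) - Y = \frac{5}{3} + s$)
$U{\left(-5,6 \right)} n{\left(-5,H{\left(r{\left(0,3 \right)} \right)} \right)} \left(-8\right) = \left(\frac{5}{3} - 5\right) \left(25 + 5\right) \left(-8\right) = \left(- \frac{10}{3}\right) 30 \left(-8\right) = \left(-100\right) \left(-8\right) = 800$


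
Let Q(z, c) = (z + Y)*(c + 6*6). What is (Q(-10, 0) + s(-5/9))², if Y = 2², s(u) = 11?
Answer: 42025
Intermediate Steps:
Y = 4
Q(z, c) = (4 + z)*(36 + c) (Q(z, c) = (z + 4)*(c + 6*6) = (4 + z)*(c + 36) = (4 + z)*(36 + c))
(Q(-10, 0) + s(-5/9))² = ((144 + 4*0 + 36*(-10) + 0*(-10)) + 11)² = ((144 + 0 - 360 + 0) + 11)² = (-216 + 11)² = (-205)² = 42025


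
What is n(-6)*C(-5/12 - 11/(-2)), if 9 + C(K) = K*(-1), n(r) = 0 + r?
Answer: 169/2 ≈ 84.500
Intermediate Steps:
n(r) = r
C(K) = -9 - K (C(K) = -9 + K*(-1) = -9 - K)
n(-6)*C(-5/12 - 11/(-2)) = -6*(-9 - (-5/12 - 11/(-2))) = -6*(-9 - (-5*1/12 - 11*(-½))) = -6*(-9 - (-5/12 + 11/2)) = -6*(-9 - 1*61/12) = -6*(-9 - 61/12) = -6*(-169/12) = 169/2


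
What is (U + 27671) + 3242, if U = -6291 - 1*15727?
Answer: 8895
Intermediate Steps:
U = -22018 (U = -6291 - 15727 = -22018)
(U + 27671) + 3242 = (-22018 + 27671) + 3242 = 5653 + 3242 = 8895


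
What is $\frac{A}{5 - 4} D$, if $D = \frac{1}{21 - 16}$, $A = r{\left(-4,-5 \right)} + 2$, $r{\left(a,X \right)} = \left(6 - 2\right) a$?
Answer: $- \frac{14}{5} \approx -2.8$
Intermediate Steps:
$r{\left(a,X \right)} = 4 a$
$A = -14$ ($A = 4 \left(-4\right) + 2 = -16 + 2 = -14$)
$D = \frac{1}{5} \approx 0.2$
$\frac{A}{5 - 4} D = - \frac{14}{5 - 4} \cdot \frac{1}{5} = - \frac{14}{1} \cdot \frac{1}{5} = \left(-14\right) 1 \cdot \frac{1}{5} = \left(-14\right) \frac{1}{5} = - \frac{14}{5}$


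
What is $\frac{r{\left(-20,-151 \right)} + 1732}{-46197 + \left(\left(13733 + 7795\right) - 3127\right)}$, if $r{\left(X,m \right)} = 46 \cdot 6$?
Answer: $- \frac{502}{6949} \approx -0.072241$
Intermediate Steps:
$r{\left(X,m \right)} = 276$
$\frac{r{\left(-20,-151 \right)} + 1732}{-46197 + \left(\left(13733 + 7795\right) - 3127\right)} = \frac{276 + 1732}{-46197 + \left(\left(13733 + 7795\right) - 3127\right)} = \frac{2008}{-46197 + \left(21528 - 3127\right)} = \frac{2008}{-46197 + 18401} = \frac{2008}{-27796} = 2008 \left(- \frac{1}{27796}\right) = - \frac{502}{6949}$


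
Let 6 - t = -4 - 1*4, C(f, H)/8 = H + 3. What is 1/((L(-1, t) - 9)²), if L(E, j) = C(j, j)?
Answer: 1/16129 ≈ 6.2000e-5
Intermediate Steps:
C(f, H) = 24 + 8*H (C(f, H) = 8*(H + 3) = 8*(3 + H) = 24 + 8*H)
t = 14 (t = 6 - (-4 - 1*4) = 6 - (-4 - 4) = 6 - 1*(-8) = 6 + 8 = 14)
L(E, j) = 24 + 8*j
1/((L(-1, t) - 9)²) = 1/(((24 + 8*14) - 9)²) = 1/(((24 + 112) - 9)²) = 1/((136 - 9)²) = 1/(127²) = 1/16129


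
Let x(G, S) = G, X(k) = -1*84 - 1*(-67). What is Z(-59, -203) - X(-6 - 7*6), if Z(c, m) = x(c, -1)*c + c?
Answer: 3439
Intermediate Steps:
X(k) = -17 (X(k) = -84 + 67 = -17)
Z(c, m) = c + c² (Z(c, m) = c*c + c = c² + c = c + c²)
Z(-59, -203) - X(-6 - 7*6) = -59*(1 - 59) - 1*(-17) = -59*(-58) + 17 = 3422 + 17 = 3439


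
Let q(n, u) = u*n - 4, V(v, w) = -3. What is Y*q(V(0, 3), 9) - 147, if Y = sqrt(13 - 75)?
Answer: -147 - 31*I*sqrt(62) ≈ -147.0 - 244.09*I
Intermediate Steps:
q(n, u) = -4 + n*u (q(n, u) = n*u - 4 = -4 + n*u)
Y = I*sqrt(62) (Y = sqrt(-62) = I*sqrt(62) ≈ 7.874*I)
Y*q(V(0, 3), 9) - 147 = (I*sqrt(62))*(-4 - 3*9) - 147 = (I*sqrt(62))*(-4 - 27) - 147 = (I*sqrt(62))*(-31) - 147 = -31*I*sqrt(62) - 147 = -147 - 31*I*sqrt(62)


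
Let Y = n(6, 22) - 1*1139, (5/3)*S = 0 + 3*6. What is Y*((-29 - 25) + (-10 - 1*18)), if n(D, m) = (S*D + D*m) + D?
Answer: 383842/5 ≈ 76768.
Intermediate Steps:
S = 54/5 (S = 3*(0 + 3*6)/5 = 3*(0 + 18)/5 = (⅗)*18 = 54/5 ≈ 10.800)
n(D, m) = 59*D/5 + D*m (n(D, m) = (54*D/5 + D*m) + D = 59*D/5 + D*m)
Y = -4681/5 (Y = (⅕)*6*(59 + 5*22) - 1*1139 = (⅕)*6*(59 + 110) - 1139 = (⅕)*6*169 - 1139 = 1014/5 - 1139 = -4681/5 ≈ -936.20)
Y*((-29 - 25) + (-10 - 1*18)) = -4681*((-29 - 25) + (-10 - 1*18))/5 = -4681*(-54 + (-10 - 18))/5 = -4681*(-54 - 28)/5 = -4681/5*(-82) = 383842/5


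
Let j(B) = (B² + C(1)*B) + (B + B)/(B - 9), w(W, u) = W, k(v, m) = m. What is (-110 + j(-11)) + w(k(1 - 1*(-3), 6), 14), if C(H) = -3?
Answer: 511/10 ≈ 51.100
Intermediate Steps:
j(B) = B² - 3*B + 2*B/(-9 + B) (j(B) = (B² - 3*B) + (B + B)/(B - 9) = (B² - 3*B) + (2*B)/(-9 + B) = (B² - 3*B) + 2*B/(-9 + B) = B² - 3*B + 2*B/(-9 + B))
(-110 + j(-11)) + w(k(1 - 1*(-3), 6), 14) = (-110 - 11*(29 + (-11)² - 12*(-11))/(-9 - 11)) + 6 = (-110 - 11*(29 + 121 + 132)/(-20)) + 6 = (-110 - 11*(-1/20)*282) + 6 = (-110 + 1551/10) + 6 = 451/10 + 6 = 511/10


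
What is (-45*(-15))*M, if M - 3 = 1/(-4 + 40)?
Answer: 8175/4 ≈ 2043.8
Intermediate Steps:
M = 109/36 (M = 3 + 1/(-4 + 40) = 3 + 1/36 = 109/36 ≈ 3.0278)
(-45*(-15))*M = -45*(-15)*(109/36) = 675*(109/36) = 8175/4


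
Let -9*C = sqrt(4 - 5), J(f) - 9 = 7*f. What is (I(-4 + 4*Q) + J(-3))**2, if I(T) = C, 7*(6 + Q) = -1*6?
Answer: (108 + I)**2/81 ≈ 143.99 + 2.6667*I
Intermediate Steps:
J(f) = 9 + 7*f
Q = -48/7 (Q = -6 + (-1*6)/7 = -6 + (1/7)*(-6) = -6 - 6/7 = -48/7 ≈ -6.8571)
C = -I/9 (C = -sqrt(4 - 5)/9 = -I/9 ≈ -0.11111*I)
I(T) = -I/9
(I(-4 + 4*Q) + J(-3))**2 = (-I/9 + (9 + 7*(-3)))**2 = (-I/9 + (9 - 21))**2 = (-I/9 - 12)**2 = (-12 - I/9)**2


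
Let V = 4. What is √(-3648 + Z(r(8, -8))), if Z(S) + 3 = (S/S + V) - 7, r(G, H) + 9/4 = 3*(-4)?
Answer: I*√3653 ≈ 60.44*I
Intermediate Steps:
r(G, H) = -57/4 (r(G, H) = -9/4 + 3*(-4) = -9/4 - 12 = -57/4)
Z(S) = -5 (Z(S) = -3 + ((S/S + 4) - 7) = -3 + ((1 + 4) - 7) = -3 + (5 - 7) = -3 - 2 = -5)
√(-3648 + Z(r(8, -8))) = √(-3648 - 5) = √(-3653) = I*√3653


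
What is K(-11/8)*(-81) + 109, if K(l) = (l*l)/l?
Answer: 1763/8 ≈ 220.38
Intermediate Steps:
K(l) = l (K(l) = l²/l = l)
K(-11/8)*(-81) + 109 = -11/8*(-81) + 109 = 891/8 + 109 = 1763/8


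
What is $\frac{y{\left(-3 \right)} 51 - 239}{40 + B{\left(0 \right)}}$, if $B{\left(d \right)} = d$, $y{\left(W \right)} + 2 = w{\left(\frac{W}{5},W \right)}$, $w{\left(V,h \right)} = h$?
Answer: $- \frac{247}{20} \approx -12.35$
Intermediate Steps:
$y{\left(W \right)} = -2 + W$
$\frac{y{\left(-3 \right)} 51 - 239}{40 + B{\left(0 \right)}} = \frac{\left(-2 - 3\right) 51 - 239}{40 + 0} = \frac{\left(-5\right) 51 - 239}{40} = \left(-255 - 239\right) \frac{1}{40} = \left(-494\right) \frac{1}{40} = - \frac{247}{20}$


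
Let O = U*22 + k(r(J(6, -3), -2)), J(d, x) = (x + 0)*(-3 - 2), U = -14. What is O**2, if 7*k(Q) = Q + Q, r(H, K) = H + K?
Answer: 4536900/49 ≈ 92590.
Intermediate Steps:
J(d, x) = -5*x (J(d, x) = x*(-5) = -5*x)
k(Q) = 2*Q/7 (k(Q) = (Q + Q)/7 = (2*Q)/7 = 2*Q/7)
O = -2130/7 (O = -14*22 + 2*(-5*(-3) - 2)/7 = -308 + 2*(15 - 2)/7 = -308 + (2/7)*13 = -308 + 26/7 = -2130/7 ≈ -304.29)
O**2 = (-2130/7)**2 = 4536900/49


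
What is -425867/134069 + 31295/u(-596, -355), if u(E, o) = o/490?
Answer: -31631368719/732223 ≈ -43199.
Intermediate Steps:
u(E, o) = o/490 (u(E, o) = o*(1/490) = o/490)
-425867/134069 + 31295/u(-596, -355) = -425867/134069 + 31295/(((1/490)*(-355))) = -425867*1/134069 + 31295/(-71/98) = -32759/10313 + 31295*(-98/71) = -32759/10313 - 3066910/71 = -31631368719/732223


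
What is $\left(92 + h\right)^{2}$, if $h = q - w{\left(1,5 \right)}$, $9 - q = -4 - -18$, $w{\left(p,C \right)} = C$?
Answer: $6724$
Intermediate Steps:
$q = -5$ ($q = 9 - \left(-4 - -18\right) = 9 - \left(-4 + 18\right) = 9 - 14 = -5$)
$h = -10$ ($h = -5 - 5 = -10$)
$\left(92 + h\right)^{2} = \left(92 - 10\right)^{2} = 82^{2} = 6724$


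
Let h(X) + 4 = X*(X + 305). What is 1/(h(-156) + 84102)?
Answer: 1/60854 ≈ 1.6433e-5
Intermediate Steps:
h(X) = -4 + X*(305 + X) (h(X) = -4 + X*(X + 305) = -4 + X*(305 + X))
1/(h(-156) + 84102) = 1/((-4 + (-156)² + 305*(-156)) + 84102) = 1/((-4 + 24336 - 47580) + 84102) = 1/(-23248 + 84102) = 1/60854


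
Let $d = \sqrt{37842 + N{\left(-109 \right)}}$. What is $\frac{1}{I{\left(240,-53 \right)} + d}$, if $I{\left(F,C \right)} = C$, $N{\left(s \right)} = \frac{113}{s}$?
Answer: $\frac{5777}{3818484} + \frac{\sqrt{449588485}}{3818484} \approx 0.0070658$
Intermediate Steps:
$d = \frac{\sqrt{449588485}}{109}$ ($d = \sqrt{37842 + \frac{113}{-109}} = \sqrt{37842 + 113 \left(- \frac{1}{109}\right)} = \sqrt{37842 - \frac{113}{109}} = \sqrt{\frac{4124665}{109}} = \frac{\sqrt{449588485}}{109} \approx 194.53$)
$\frac{1}{I{\left(240,-53 \right)} + d} = \frac{1}{-53 + \frac{\sqrt{449588485}}{109}}$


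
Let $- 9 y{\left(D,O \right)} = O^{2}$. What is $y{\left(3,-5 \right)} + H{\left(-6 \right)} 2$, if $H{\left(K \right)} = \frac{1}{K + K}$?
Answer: $- \frac{53}{18} \approx -2.9444$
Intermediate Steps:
$y{\left(D,O \right)} = - \frac{O^{2}}{9}$
$H{\left(K \right)} = \frac{1}{2 K}$
$y{\left(3,-5 \right)} + H{\left(-6 \right)} 2 = - \frac{\left(-5\right)^{2}}{9} + \frac{1}{2 \left(-6\right)} 2 = \left(- \frac{1}{9}\right) 25 + \frac{1}{2} \left(- \frac{1}{6}\right) 2 = - \frac{25}{9} - \frac{1}{6} = - \frac{53}{18}$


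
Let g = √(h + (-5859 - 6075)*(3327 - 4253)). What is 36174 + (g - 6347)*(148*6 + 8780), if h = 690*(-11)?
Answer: -61326622 + 9668*√11043294 ≈ -2.9198e+7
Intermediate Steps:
h = -7590
g = √11043294 (g = √(-7590 + (-5859 - 6075)*(3327 - 4253)) = √(-7590 - 11934*(-926)) = √(-7590 + 11050884) = √11043294 ≈ 3323.1)
36174 + (g - 6347)*(148*6 + 8780) = 36174 + (√11043294 - 6347)*(148*6 + 8780) = 36174 + (-6347 + √11043294)*(888 + 8780) = 36174 + (-6347 + √11043294)*9668 = 36174 + (-61362796 + 9668*√11043294) = -61326622 + 9668*√11043294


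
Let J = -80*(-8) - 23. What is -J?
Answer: -617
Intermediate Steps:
J = 617 (J = 640 - 23 = 617)
-J = -1*617 = -617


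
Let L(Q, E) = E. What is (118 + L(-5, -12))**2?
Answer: 11236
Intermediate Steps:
(118 + L(-5, -12))**2 = (118 - 12)**2 = 106**2 = 11236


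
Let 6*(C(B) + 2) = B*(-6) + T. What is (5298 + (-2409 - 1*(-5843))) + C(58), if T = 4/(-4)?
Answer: 52031/6 ≈ 8671.8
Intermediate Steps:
T = -1 (T = 4*(-1/4) = -1)
C(B) = -13/6 - B (C(B) = -2 + (B*(-6) - 1)/6 = -2 + (-6*B - 1)/6 = -2 + (-1 - 6*B)/6 = -2 + (-1/6 - B) = -13/6 - B)
(5298 + (-2409 - 1*(-5843))) + C(58) = (5298 + (-2409 - 1*(-5843))) + (-13/6 - 1*58) = (5298 + (-2409 + 5843)) + (-13/6 - 58) = (5298 + 3434) - 361/6 = 8732 - 361/6 = 52031/6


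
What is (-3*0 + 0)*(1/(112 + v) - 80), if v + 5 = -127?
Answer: 0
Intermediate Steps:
v = -132 (v = -5 - 127 = -132)
(-3*0 + 0)*(1/(112 + v) - 80) = (-3*0 + 0)*(1/(112 - 132) - 80) = (0 + 0)*(1/(-20) - 80) = 0*(-1/20 - 80) = 0*(-1601/20) = 0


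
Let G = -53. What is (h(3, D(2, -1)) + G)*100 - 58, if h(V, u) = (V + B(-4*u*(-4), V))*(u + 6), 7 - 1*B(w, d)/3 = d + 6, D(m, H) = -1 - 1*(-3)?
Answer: -7758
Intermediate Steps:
D(m, H) = 2 (D(m, H) = -1 + 3 = 2)
B(w, d) = 3 - 3*d (B(w, d) = 21 - 3*(d + 6) = 21 - 3*(6 + d) = 21 + (-18 - 3*d) = 3 - 3*d)
h(V, u) = (3 - 2*V)*(6 + u) (h(V, u) = (V + (3 - 3*V))*(u + 6) = (3 - 2*V)*(6 + u))
(h(3, D(2, -1)) + G)*100 - 58 = ((18 - 12*3 + 3*2 - 2*3*2) - 53)*100 - 58 = ((18 - 36 + 6 - 12) - 53)*100 - 58 = (-24 - 53)*100 - 58 = -77*100 - 58 = -7700 - 58 = -7758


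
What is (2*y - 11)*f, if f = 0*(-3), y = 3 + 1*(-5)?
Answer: 0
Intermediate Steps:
y = -2 (y = 3 - 5 = -2)
f = 0
(2*y - 11)*f = (2*(-2) - 11)*0 = (-4 - 11)*0 = -15*0 = 0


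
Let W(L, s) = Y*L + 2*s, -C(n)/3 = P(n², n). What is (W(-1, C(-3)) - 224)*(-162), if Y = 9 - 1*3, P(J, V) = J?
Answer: 46008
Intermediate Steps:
Y = 6 (Y = 9 - 3 = 6)
C(n) = -3*n²
W(L, s) = 2*s + 6*L (W(L, s) = 6*L + 2*s = 2*s + 6*L)
(W(-1, C(-3)) - 224)*(-162) = ((2*(-3*(-3)²) + 6*(-1)) - 224)*(-162) = ((2*(-3*9) - 6) - 224)*(-162) = ((2*(-27) - 6) - 224)*(-162) = ((-54 - 6) - 224)*(-162) = (-60 - 224)*(-162) = -284*(-162) = 46008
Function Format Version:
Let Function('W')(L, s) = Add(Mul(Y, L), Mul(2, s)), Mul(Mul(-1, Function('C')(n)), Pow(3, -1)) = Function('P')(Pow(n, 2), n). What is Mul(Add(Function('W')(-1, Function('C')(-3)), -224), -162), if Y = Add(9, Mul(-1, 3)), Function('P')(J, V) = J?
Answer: 46008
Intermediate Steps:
Y = 6 (Y = Add(9, -3) = 6)
Function('C')(n) = Mul(-3, Pow(n, 2))
Function('W')(L, s) = Add(Mul(2, s), Mul(6, L)) (Function('W')(L, s) = Add(Mul(6, L), Mul(2, s)) = Add(Mul(2, s), Mul(6, L)))
Mul(Add(Function('W')(-1, Function('C')(-3)), -224), -162) = Mul(Add(Add(Mul(2, Mul(-3, Pow(-3, 2))), Mul(6, -1)), -224), -162) = Mul(Add(Add(Mul(2, Mul(-3, 9)), -6), -224), -162) = Mul(Add(Add(Mul(2, -27), -6), -224), -162) = Mul(Add(Add(-54, -6), -224), -162) = Mul(Add(-60, -224), -162) = Mul(-284, -162) = 46008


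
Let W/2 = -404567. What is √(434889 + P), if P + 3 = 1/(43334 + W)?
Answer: √2550387381402742/76580 ≈ 659.46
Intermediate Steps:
W = -809134 (W = 2*(-404567) = -809134)
P = -2297401/765800 (P = -3 + 1/(43334 - 809134) = -3 + 1/(-765800) = -3 - 1/765800 = -2297401/765800 ≈ -3.0000)
√(434889 + P) = √(434889 - 2297401/765800) = √(333035698799/765800) = √2550387381402742/76580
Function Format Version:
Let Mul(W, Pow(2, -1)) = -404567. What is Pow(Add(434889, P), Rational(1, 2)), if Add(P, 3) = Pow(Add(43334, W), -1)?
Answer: Mul(Rational(1, 76580), Pow(2550387381402742, Rational(1, 2))) ≈ 659.46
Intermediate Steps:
W = -809134 (W = Mul(2, -404567) = -809134)
P = Rational(-2297401, 765800) (P = Add(-3, Pow(Add(43334, -809134), -1)) = Add(-3, Pow(-765800, -1)) = Add(-3, Rational(-1, 765800)) = Rational(-2297401, 765800) ≈ -3.0000)
Pow(Add(434889, P), Rational(1, 2)) = Pow(Add(434889, Rational(-2297401, 765800)), Rational(1, 2)) = Pow(Rational(333035698799, 765800), Rational(1, 2)) = Mul(Rational(1, 76580), Pow(2550387381402742, Rational(1, 2)))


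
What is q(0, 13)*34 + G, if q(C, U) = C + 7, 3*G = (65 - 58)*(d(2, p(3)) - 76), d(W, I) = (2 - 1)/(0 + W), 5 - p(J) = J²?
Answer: 371/6 ≈ 61.833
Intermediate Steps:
p(J) = 5 - J²
d(W, I) = 1/W
G = -1057/6 (G = ((65 - 58)*(1/2 - 76))/3 = (7*(½ - 76))/3 = (7*(-151/2))/3 = (⅓)*(-1057/2) = -1057/6 ≈ -176.17)
q(C, U) = 7 + C
q(0, 13)*34 + G = (7 + 0)*34 - 1057/6 = 7*34 - 1057/6 = 238 - 1057/6 = 371/6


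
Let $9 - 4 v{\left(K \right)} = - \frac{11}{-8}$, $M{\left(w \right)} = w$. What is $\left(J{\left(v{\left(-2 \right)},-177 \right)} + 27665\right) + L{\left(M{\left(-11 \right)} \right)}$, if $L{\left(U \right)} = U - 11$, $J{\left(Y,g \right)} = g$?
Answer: $27466$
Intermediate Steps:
$v{\left(K \right)} = \frac{61}{32}$ ($v{\left(K \right)} = \frac{9}{4} - \frac{\left(-11\right) \frac{1}{-8}}{4} = \frac{9}{4} - \frac{\left(-11\right) \left(- \frac{1}{8}\right)}{4} = \frac{9}{4} - \frac{11}{32} = \frac{61}{32}$)
$L{\left(U \right)} = -11 + U$
$\left(J{\left(v{\left(-2 \right)},-177 \right)} + 27665\right) + L{\left(M{\left(-11 \right)} \right)} = \left(-177 + 27665\right) - 22 = 27488 - 22 = 27466$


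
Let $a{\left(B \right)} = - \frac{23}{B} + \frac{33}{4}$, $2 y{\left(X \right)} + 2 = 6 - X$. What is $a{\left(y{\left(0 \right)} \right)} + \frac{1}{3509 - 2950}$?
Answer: $- \frac{7263}{2236} \approx -3.2482$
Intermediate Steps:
$y{\left(X \right)} = 2 - \frac{X}{2}$ ($y{\left(X \right)} = -1 + \frac{6 - X}{2} = -1 - \left(-3 + \frac{X}{2}\right) = 2 - \frac{X}{2}$)
$a{\left(B \right)} = \frac{33}{4} - \frac{23}{B}$ ($a{\left(B \right)} = - \frac{23}{B} + 33 \cdot \frac{1}{4} = - \frac{23}{B} + \frac{33}{4} = \frac{33}{4} - \frac{23}{B}$)
$a{\left(y{\left(0 \right)} \right)} + \frac{1}{3509 - 2950} = \left(\frac{33}{4} - \frac{23}{2 - 0}\right) + \frac{1}{3509 - 2950} = \left(\frac{33}{4} - \frac{23}{2 + 0}\right) + \frac{1}{559} = \left(\frac{33}{4} - \frac{23}{2}\right) + \frac{1}{559} = - \frac{13}{4} + \frac{1}{559} = - \frac{7263}{2236}$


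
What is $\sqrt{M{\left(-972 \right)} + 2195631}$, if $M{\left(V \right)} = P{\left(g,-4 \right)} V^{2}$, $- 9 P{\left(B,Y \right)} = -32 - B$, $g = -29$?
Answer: $3 \sqrt{278951} \approx 1584.5$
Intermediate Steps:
$P{\left(B,Y \right)} = \frac{32}{9} + \frac{B}{9}$ ($P{\left(B,Y \right)} = - \frac{-32 - B}{9} = \frac{32}{9} + \frac{B}{9}$)
$M{\left(V \right)} = \frac{V^{2}}{3}$ ($M{\left(V \right)} = \left(\frac{32}{9} + \frac{1}{9} \left(-29\right)\right) V^{2} = \left(\frac{32}{9} - \frac{29}{9}\right) V^{2} = \frac{V^{2}}{3}$)
$\sqrt{M{\left(-972 \right)} + 2195631} = \sqrt{\frac{\left(-972\right)^{2}}{3} + 2195631} = \sqrt{\frac{1}{3} \cdot 944784 + 2195631} = \sqrt{314928 + 2195631} = \sqrt{2510559} = 3 \sqrt{278951}$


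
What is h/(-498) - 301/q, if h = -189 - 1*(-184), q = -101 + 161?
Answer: -8311/1660 ≈ -5.0066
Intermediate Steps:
q = 60
h = -5 (h = -189 + 184 = -5)
h/(-498) - 301/q = -5/(-498) - 301/60 = -5*(-1/498) - 301*1/60 = 5/498 - 301/60 = -8311/1660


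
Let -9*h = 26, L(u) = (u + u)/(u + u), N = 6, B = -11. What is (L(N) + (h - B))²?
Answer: 6724/81 ≈ 83.012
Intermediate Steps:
L(u) = 1 (L(u) = (2*u)/((2*u)) = (2*u)*(1/(2*u)) = 1)
h = -26/9 (h = -⅑*26 = -26/9 ≈ -2.8889)
(L(N) + (h - B))² = (1 + (-26/9 - 1*(-11)))² = (1 + (-26/9 + 11))² = (1 + 73/9)² = (82/9)² = 6724/81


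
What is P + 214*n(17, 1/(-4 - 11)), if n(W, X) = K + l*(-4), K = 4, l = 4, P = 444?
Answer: -2124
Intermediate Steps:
n(W, X) = -12 (n(W, X) = 4 + 4*(-4) = 4 - 16 = -12)
P + 214*n(17, 1/(-4 - 11)) = 444 + 214*(-12) = 444 - 2568 = -2124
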